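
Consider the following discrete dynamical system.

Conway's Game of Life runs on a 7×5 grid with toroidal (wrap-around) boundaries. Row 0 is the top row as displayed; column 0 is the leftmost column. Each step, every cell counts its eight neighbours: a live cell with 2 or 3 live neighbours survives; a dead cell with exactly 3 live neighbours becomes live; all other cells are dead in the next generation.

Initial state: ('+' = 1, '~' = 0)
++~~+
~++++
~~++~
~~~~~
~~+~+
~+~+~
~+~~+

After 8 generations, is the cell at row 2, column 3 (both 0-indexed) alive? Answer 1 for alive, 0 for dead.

1

k=0  ++~~+
~++++
~~++~
~~~~~
~~+~+
~+~+~
~+~~+
k=1  ~~~~~
~~~~~
~+~~+
~~+~~
~~++~
~+~++
~+~++
k=2  ~~~~~
~~~~~
~~~~~
~++~~
~+~~+
~+~~~
~~~++
k=3  ~~~~~
~~~~~
~~~~~
+++~~
~+~~~
~~+++
~~~~~
k=4  ~~~~~
~~~~~
~+~~~
+++~~
~~~~+
~~++~
~~~+~
k=5  ~~~~~
~~~~~
+++~~
+++~~
+~~~+
~~+++
~~++~
k=6  ~~~~~
~+~~~
+~+~~
~~++~
~~~~~
+++~~
~~+~+
k=7  ~~~~~
~+~~~
~~++~
~+++~
~~~+~
++++~
+~++~
k=8  ~++~~
~~+~~
~~~+~
~+~~+
+~~~~
+~~~~
+~~+~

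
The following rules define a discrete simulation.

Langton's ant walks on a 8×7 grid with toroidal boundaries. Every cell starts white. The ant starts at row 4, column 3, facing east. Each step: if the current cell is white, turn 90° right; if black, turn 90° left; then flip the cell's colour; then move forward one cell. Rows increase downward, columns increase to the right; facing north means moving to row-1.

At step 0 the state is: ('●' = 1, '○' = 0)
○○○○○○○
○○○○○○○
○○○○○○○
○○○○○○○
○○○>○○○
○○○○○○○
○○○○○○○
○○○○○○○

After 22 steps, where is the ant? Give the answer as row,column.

k=0  ○○○○○○○
○○○○○○○
○○○○○○○
○○○○○○○
○○○>○○○
○○○○○○○
○○○○○○○
○○○○○○○
k=1  ○○○○○○○
○○○○○○○
○○○○○○○
○○○○○○○
○○○●○○○
○○○v○○○
○○○○○○○
○○○○○○○
k=2  ○○○○○○○
○○○○○○○
○○○○○○○
○○○○○○○
○○○●○○○
○○<●○○○
○○○○○○○
○○○○○○○
k=3  ○○○○○○○
○○○○○○○
○○○○○○○
○○○○○○○
○○^●○○○
○○●●○○○
○○○○○○○
○○○○○○○
k=4  ○○○○○○○
○○○○○○○
○○○○○○○
○○○○○○○
○○●>○○○
○○●●○○○
○○○○○○○
○○○○○○○
k=5  ○○○○○○○
○○○○○○○
○○○○○○○
○○○^○○○
○○●○○○○
○○●●○○○
○○○○○○○
○○○○○○○
k=6  ○○○○○○○
○○○○○○○
○○○○○○○
○○○●>○○
○○●○○○○
○○●●○○○
○○○○○○○
○○○○○○○
k=7  ○○○○○○○
○○○○○○○
○○○○○○○
○○○●●○○
○○●○v○○
○○●●○○○
○○○○○○○
○○○○○○○
k=8  ○○○○○○○
○○○○○○○
○○○○○○○
○○○●●○○
○○●<●○○
○○●●○○○
○○○○○○○
○○○○○○○
k=9  ○○○○○○○
○○○○○○○
○○○○○○○
○○○^●○○
○○●●●○○
○○●●○○○
○○○○○○○
○○○○○○○
k=10  ○○○○○○○
○○○○○○○
○○○○○○○
○○<○●○○
○○●●●○○
○○●●○○○
○○○○○○○
○○○○○○○
k=11  ○○○○○○○
○○○○○○○
○○^○○○○
○○●○●○○
○○●●●○○
○○●●○○○
○○○○○○○
○○○○○○○
k=12  ○○○○○○○
○○○○○○○
○○●>○○○
○○●○●○○
○○●●●○○
○○●●○○○
○○○○○○○
○○○○○○○
k=13  ○○○○○○○
○○○○○○○
○○●●○○○
○○●v●○○
○○●●●○○
○○●●○○○
○○○○○○○
○○○○○○○
k=14  ○○○○○○○
○○○○○○○
○○●●○○○
○○<●●○○
○○●●●○○
○○●●○○○
○○○○○○○
○○○○○○○
k=15  ○○○○○○○
○○○○○○○
○○●●○○○
○○○●●○○
○○v●●○○
○○●●○○○
○○○○○○○
○○○○○○○
k=16  ○○○○○○○
○○○○○○○
○○●●○○○
○○○●●○○
○○○>●○○
○○●●○○○
○○○○○○○
○○○○○○○
k=17  ○○○○○○○
○○○○○○○
○○●●○○○
○○○^●○○
○○○○●○○
○○●●○○○
○○○○○○○
○○○○○○○
k=18  ○○○○○○○
○○○○○○○
○○●●○○○
○○<○●○○
○○○○●○○
○○●●○○○
○○○○○○○
○○○○○○○
k=19  ○○○○○○○
○○○○○○○
○○^●○○○
○○●○●○○
○○○○●○○
○○●●○○○
○○○○○○○
○○○○○○○
k=20  ○○○○○○○
○○○○○○○
○<○●○○○
○○●○●○○
○○○○●○○
○○●●○○○
○○○○○○○
○○○○○○○
k=21  ○○○○○○○
○^○○○○○
○●○●○○○
○○●○●○○
○○○○●○○
○○●●○○○
○○○○○○○
○○○○○○○
k=22  ○○○○○○○
○●>○○○○
○●○●○○○
○○●○●○○
○○○○●○○
○○●●○○○
○○○○○○○
○○○○○○○

1,2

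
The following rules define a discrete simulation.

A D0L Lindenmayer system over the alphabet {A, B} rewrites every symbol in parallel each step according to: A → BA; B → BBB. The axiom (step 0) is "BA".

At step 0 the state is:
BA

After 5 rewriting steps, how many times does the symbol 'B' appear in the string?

364

gen 0: BA
gen 1: BBBBA
gen 2: BBBBBBBBBBBBBA
gen 3: BBBBBBBBBBBBBBBBBBBBBBBBBBBBBBBBBBBBBBBBA
gen 4: BBBBBBBBBBBBBBBBBBBBBBBBBBBBBBBBBBBBBBBBBBBBBBBBBBBBBBBBBB…BBBBBBBBBBBBBBBBBBBBBBBBBBBBBBBBBBBBBBBBBBBBBBBBBBBBBBBBBA  (len 122)
gen 5: BBBBBBBBBBBBBBBBBBBBBBBBBBBBBBBBBBBBBBBBBBBBBBBBBBBBBBBBBB…BBBBBBBBBBBBBBBBBBBBBBBBBBBBBBBBBBBBBBBBBBBBBBBBBBBBBBBBBA  (len 365)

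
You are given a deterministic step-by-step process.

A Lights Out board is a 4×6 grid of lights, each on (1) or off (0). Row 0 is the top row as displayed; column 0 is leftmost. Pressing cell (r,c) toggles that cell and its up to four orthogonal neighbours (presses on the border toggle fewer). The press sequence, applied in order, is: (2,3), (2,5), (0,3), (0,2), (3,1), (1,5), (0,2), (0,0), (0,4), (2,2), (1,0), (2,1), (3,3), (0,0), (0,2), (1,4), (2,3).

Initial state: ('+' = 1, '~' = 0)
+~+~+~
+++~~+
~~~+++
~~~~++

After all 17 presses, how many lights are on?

13

k=0  +~+~+~
+++~~+
~~~+++
~~~~++
k=1  +~+~+~
++++~+
~~+~~+
~~~+++
k=2  +~+~+~
++++~~
~~+~+~
~~~++~
k=3  +~~+~~
+++~~~
~~+~+~
~~~++~
k=4  +++~~~
++~~~~
~~+~+~
~~~++~
k=5  +++~~~
++~~~~
~++~+~
+++++~
k=6  +++~~+
++~~++
~++~++
+++++~
k=7  +~~+~+
+++~++
~++~++
+++++~
k=8  ~+~+~+
~++~++
~++~++
+++++~
k=9  ~+~~+~
~++~~+
~++~++
+++++~
k=10  ~+~~+~
~+~~~+
~~~+++
++~++~
k=11  ++~~+~
+~~~~+
+~~+++
++~++~
k=12  ++~~+~
++~~~+
~+++++
+~~++~
k=13  ++~~+~
++~~~+
~++~++
+~+~~~
k=14  ~~~~+~
~+~~~+
~++~++
+~+~~~
k=15  ~++++~
~++~~+
~++~++
+~+~~~
k=16  ~+++~~
~++++~
~++~~+
+~+~~~
k=17  ~+++~~
~++~+~
~+~+++
+~++~~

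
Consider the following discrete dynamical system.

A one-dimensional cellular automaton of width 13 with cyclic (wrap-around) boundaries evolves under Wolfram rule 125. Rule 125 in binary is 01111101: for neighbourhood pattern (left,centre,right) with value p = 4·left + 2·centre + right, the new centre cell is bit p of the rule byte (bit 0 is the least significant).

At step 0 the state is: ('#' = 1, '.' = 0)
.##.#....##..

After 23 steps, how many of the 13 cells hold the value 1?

6

k=0  .##.#....##..
k=1  .#######.####
k=2  ##.....###..#
k=3  .#####.#.##.#
k=4  ##...########
k=5  .###.#.......
k=6  .#.##########
k=7  ####........#
k=8  ...########.#
k=9  ##.#......###
k=10  .########.#..
k=11  .#......#####
k=12  #######.#...#
k=13  ......#####.#
k=14  #####.#...###
k=15  ....#####.#..
k=16  ###.#...#####
k=17  ..#####.#....
k=18  #.#...#######
k=19  #####.#......
k=20  #...########.
k=21  ###.#......##
k=22  ..########.#.
k=23  #.#......####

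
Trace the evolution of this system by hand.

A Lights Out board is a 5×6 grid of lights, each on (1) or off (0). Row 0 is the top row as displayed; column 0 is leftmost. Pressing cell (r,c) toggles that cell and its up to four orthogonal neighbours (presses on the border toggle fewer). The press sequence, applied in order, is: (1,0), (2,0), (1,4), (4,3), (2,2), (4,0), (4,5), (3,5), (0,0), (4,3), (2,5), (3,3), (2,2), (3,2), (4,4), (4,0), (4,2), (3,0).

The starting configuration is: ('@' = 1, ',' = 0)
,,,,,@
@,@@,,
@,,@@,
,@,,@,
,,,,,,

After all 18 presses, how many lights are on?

k=0  ,,,,,@
@,@@,,
@,,@@,
,@,,@,
,,,,,,
k=1  @,,,,@
,@@@,,
,,,@@,
,@,,@,
,,,,,,
k=2  @,,,,@
@@@@,,
@@,@@,
@@,,@,
,,,,,,
k=3  @,,,@@
@@@,@@
@@,@,,
@@,,@,
,,,,,,
k=4  @,,,@@
@@@,@@
@@,@,,
@@,@@,
,,@@@,
k=5  @,,,@@
@@,,@@
@,@,,,
@@@@@,
,,@@@,
k=6  @,,,@@
@@,,@@
@,@,,,
,@@@@,
@@@@@,
k=7  @,,,@@
@@,,@@
@,@,,,
,@@@@@
@@@@,@
k=8  @,,,@@
@@,,@@
@,@,,@
,@@@,,
@@@@,,
k=9  ,@,,@@
,@,,@@
@,@,,@
,@@@,,
@@@@,,
k=10  ,@,,@@
,@,,@@
@,@,,@
,@@,,,
@@,,@,
k=11  ,@,,@@
,@,,@,
@,@,@,
,@@,,@
@@,,@,
k=12  ,@,,@@
,@,,@,
@,@@@,
,@,@@@
@@,@@,
k=13  ,@,,@@
,@@,@,
@@,,@,
,@@@@@
@@,@@,
k=14  ,@,,@@
,@@,@,
@@@,@,
,,,,@@
@@@@@,
k=15  ,@,,@@
,@@,@,
@@@,@,
,,,,,@
@@@,,@
k=16  ,@,,@@
,@@,@,
@@@,@,
@,,,,@
,,@,,@
k=17  ,@,,@@
,@@,@,
@@@,@,
@,@,,@
,@,@,@
k=18  ,@,,@@
,@@,@,
,@@,@,
,@@,,@
@@,@,@

16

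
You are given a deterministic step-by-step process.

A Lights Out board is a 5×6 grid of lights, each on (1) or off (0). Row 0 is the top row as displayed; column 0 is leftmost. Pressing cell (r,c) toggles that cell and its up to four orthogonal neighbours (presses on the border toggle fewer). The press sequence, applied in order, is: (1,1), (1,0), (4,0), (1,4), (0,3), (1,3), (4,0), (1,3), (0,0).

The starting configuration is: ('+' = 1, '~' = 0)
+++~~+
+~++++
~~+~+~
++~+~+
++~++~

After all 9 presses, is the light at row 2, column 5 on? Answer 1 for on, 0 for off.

0

0) +++~~+
+~++++
~~+~+~
++~+~+
++~++~
1) +~+~~+
~+~+++
~++~+~
++~+~+
++~++~
2) ~~+~~+
+~~+++
+++~+~
++~+~+
++~++~
3) ~~+~~+
+~~+++
+++~+~
~+~+~+
~~~++~
4) ~~+~++
+~~~~~
+++~~~
~+~+~+
~~~++~
5) ~~~+~+
+~~+~~
+++~~~
~+~+~+
~~~++~
6) ~~~~~+
+~+~+~
++++~~
~+~+~+
~~~++~
7) ~~~~~+
+~+~+~
++++~~
++~+~+
++~++~
8) ~~~+~+
+~~+~~
+++~~~
++~+~+
++~++~
9) ++~+~+
~~~+~~
+++~~~
++~+~+
++~++~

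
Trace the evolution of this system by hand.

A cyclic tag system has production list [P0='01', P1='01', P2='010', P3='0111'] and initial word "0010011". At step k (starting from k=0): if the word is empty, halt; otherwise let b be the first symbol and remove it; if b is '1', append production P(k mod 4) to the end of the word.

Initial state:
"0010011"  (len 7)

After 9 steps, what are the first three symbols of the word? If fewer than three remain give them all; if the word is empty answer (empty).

[0] "0010011"  (len 7)
[1] "010011"  (len 6)
[2] "10011"  (len 5)
[3] "0011010"  (len 7)
[4] "011010"  (len 6)
[5] "11010"  (len 5)
[6] "101001"  (len 6)
[7] "01001010"  (len 8)
[8] "1001010"  (len 7)
[9] "00101001"  (len 8)

001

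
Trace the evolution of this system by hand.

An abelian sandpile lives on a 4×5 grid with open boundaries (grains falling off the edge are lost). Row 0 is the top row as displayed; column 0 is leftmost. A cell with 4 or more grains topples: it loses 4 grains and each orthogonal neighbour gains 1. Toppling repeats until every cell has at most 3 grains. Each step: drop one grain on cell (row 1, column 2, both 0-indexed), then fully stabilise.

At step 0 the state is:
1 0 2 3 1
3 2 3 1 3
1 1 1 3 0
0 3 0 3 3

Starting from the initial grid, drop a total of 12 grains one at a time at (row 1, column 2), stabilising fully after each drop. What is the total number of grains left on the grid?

step 0: 1 0 2 3 1
3 2 3 1 3
1 1 1 3 0
0 3 0 3 3
step 1: 1 0 3 3 1
3 3 0 2 3
1 1 2 3 0
0 3 0 3 3
step 2: 1 0 3 3 1
3 3 1 2 3
1 1 2 3 0
0 3 0 3 3
step 3: 1 0 3 3 1
3 3 2 2 3
1 1 2 3 0
0 3 0 3 3
step 4: 1 0 3 3 1
3 3 3 2 3
1 1 2 3 0
0 3 0 3 3
step 5: 2 2 2 1 3
0 2 0 3 0
2 3 1 2 3
0 3 2 1 0
step 6: 2 2 2 1 3
0 2 1 3 0
2 3 1 2 3
0 3 2 1 0
step 7: 2 2 2 1 3
0 2 2 3 0
2 3 1 2 3
0 3 2 1 0
step 8: 2 2 2 1 3
0 2 3 3 0
2 3 1 2 3
0 3 2 1 0
step 9: 2 2 3 2 3
0 3 1 0 1
2 3 2 3 3
0 3 2 1 0
step 10: 2 2 3 2 3
0 3 2 0 1
2 3 2 3 3
0 3 2 1 0
step 11: 2 2 3 2 3
0 3 3 0 1
2 3 2 3 3
0 3 2 1 0
step 12: 3 0 1 3 3
1 2 3 2 2
3 2 2 1 0
1 1 0 3 1

34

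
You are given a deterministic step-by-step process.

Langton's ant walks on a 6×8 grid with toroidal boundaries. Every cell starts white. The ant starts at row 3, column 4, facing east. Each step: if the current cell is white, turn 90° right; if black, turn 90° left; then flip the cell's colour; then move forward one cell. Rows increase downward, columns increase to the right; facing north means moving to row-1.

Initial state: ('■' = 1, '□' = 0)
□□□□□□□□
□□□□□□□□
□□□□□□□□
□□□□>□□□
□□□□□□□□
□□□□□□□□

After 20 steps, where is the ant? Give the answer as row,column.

1,2

0) □□□□□□□□
□□□□□□□□
□□□□□□□□
□□□□>□□□
□□□□□□□□
□□□□□□□□
1) □□□□□□□□
□□□□□□□□
□□□□□□□□
□□□□■□□□
□□□□v□□□
□□□□□□□□
2) □□□□□□□□
□□□□□□□□
□□□□□□□□
□□□□■□□□
□□□<■□□□
□□□□□□□□
3) □□□□□□□□
□□□□□□□□
□□□□□□□□
□□□^■□□□
□□□■■□□□
□□□□□□□□
4) □□□□□□□□
□□□□□□□□
□□□□□□□□
□□□■>□□□
□□□■■□□□
□□□□□□□□
5) □□□□□□□□
□□□□□□□□
□□□□^□□□
□□□■□□□□
□□□■■□□□
□□□□□□□□
6) □□□□□□□□
□□□□□□□□
□□□□■>□□
□□□■□□□□
□□□■■□□□
□□□□□□□□
7) □□□□□□□□
□□□□□□□□
□□□□■■□□
□□□■□v□□
□□□■■□□□
□□□□□□□□
8) □□□□□□□□
□□□□□□□□
□□□□■■□□
□□□■<■□□
□□□■■□□□
□□□□□□□□
9) □□□□□□□□
□□□□□□□□
□□□□^■□□
□□□■■■□□
□□□■■□□□
□□□□□□□□
10) □□□□□□□□
□□□□□□□□
□□□<□■□□
□□□■■■□□
□□□■■□□□
□□□□□□□□
11) □□□□□□□□
□□□^□□□□
□□□■□■□□
□□□■■■□□
□□□■■□□□
□□□□□□□□
12) □□□□□□□□
□□□■>□□□
□□□■□■□□
□□□■■■□□
□□□■■□□□
□□□□□□□□
13) □□□□□□□□
□□□■■□□□
□□□■v■□□
□□□■■■□□
□□□■■□□□
□□□□□□□□
14) □□□□□□□□
□□□■■□□□
□□□<■■□□
□□□■■■□□
□□□■■□□□
□□□□□□□□
15) □□□□□□□□
□□□■■□□□
□□□□■■□□
□□□v■■□□
□□□■■□□□
□□□□□□□□
16) □□□□□□□□
□□□■■□□□
□□□□■■□□
□□□□>■□□
□□□■■□□□
□□□□□□□□
17) □□□□□□□□
□□□■■□□□
□□□□^■□□
□□□□□■□□
□□□■■□□□
□□□□□□□□
18) □□□□□□□□
□□□■■□□□
□□□<□■□□
□□□□□■□□
□□□■■□□□
□□□□□□□□
19) □□□□□□□□
□□□^■□□□
□□□■□■□□
□□□□□■□□
□□□■■□□□
□□□□□□□□
20) □□□□□□□□
□□<□■□□□
□□□■□■□□
□□□□□■□□
□□□■■□□□
□□□□□□□□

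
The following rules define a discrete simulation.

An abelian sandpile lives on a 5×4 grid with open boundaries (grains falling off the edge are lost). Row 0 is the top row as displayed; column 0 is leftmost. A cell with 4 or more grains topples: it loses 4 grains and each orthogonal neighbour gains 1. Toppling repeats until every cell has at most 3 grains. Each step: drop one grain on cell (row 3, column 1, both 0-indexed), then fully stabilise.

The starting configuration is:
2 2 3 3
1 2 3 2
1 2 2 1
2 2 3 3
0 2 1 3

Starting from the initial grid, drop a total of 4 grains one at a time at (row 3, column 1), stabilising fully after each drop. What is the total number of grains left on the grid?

41

step 0: 2 2 3 3
1 2 3 2
1 2 2 1
2 2 3 3
0 2 1 3
step 1: 2 2 3 3
1 2 3 2
1 2 2 1
2 3 3 3
0 2 1 3
step 2: 2 2 3 3
1 2 3 2
1 3 3 2
3 1 1 1
0 3 3 0
step 3: 2 2 3 3
1 2 3 2
1 3 3 2
3 2 1 1
0 3 3 0
step 4: 2 2 3 3
1 2 3 2
1 3 3 2
3 3 1 1
0 3 3 0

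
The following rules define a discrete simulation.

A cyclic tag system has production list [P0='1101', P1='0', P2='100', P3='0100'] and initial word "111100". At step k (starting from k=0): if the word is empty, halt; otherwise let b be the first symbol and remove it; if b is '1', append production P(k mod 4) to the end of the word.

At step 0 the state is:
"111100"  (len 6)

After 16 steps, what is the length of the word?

[0] "111100"  (len 6)
[1] "111001101"  (len 9)
[2] "110011010"  (len 9)
[3] "10011010100"  (len 11)
[4] "00110101000100"  (len 14)
[5] "0110101000100"  (len 13)
[6] "110101000100"  (len 12)
[7] "10101000100100"  (len 14)
[8] "01010001001000100"  (len 17)
[9] "1010001001000100"  (len 16)
[10] "0100010010001000"  (len 16)
[11] "100010010001000"  (len 15)
[12] "000100100010000100"  (len 18)
[13] "00100100010000100"  (len 17)
[14] "0100100010000100"  (len 16)
[15] "100100010000100"  (len 15)
[16] "001000100001000100"  (len 18)

18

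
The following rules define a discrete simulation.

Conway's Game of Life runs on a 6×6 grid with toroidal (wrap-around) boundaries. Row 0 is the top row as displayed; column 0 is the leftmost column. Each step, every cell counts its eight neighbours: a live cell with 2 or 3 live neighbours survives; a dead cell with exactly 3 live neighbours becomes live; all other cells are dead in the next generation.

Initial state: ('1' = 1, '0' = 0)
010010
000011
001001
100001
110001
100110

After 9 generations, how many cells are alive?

k=0  010010
000011
001001
100001
110001
100110
k=1  100000
100111
000000
000010
010000
001110
k=2  111000
100011
000100
000000
001010
011100
k=3  000010
101111
000011
000100
011000
100000
k=4  110010
100000
101000
001110
011000
010000
k=5  110001
100000
001001
000000
010000
000000
k=6  110001
000000
000000
000000
000000
010000
k=7  110000
100000
000000
000000
000000
010000
k=8  110000
110000
000000
000000
000000
110000
k=9  001001
110000
000000
000000
000000
110000

6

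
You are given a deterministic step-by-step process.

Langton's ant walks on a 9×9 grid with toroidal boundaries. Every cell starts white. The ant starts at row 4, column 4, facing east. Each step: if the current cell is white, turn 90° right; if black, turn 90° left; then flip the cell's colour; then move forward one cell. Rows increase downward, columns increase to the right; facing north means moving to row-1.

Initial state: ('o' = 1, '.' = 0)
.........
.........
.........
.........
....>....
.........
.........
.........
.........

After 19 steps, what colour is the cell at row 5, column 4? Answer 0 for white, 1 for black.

t=0: .........
.........
.........
.........
....>....
.........
.........
.........
.........
t=1: .........
.........
.........
.........
....o....
....v....
.........
.........
.........
t=2: .........
.........
.........
.........
....o....
...<o....
.........
.........
.........
t=3: .........
.........
.........
.........
...^o....
...oo....
.........
.........
.........
t=4: .........
.........
.........
.........
...o>....
...oo....
.........
.........
.........
t=5: .........
.........
.........
....^....
...o.....
...oo....
.........
.........
.........
t=6: .........
.........
.........
....o>...
...o.....
...oo....
.........
.........
.........
t=7: .........
.........
.........
....oo...
...o.v...
...oo....
.........
.........
.........
t=8: .........
.........
.........
....oo...
...o<o...
...oo....
.........
.........
.........
t=9: .........
.........
.........
....^o...
...ooo...
...oo....
.........
.........
.........
t=10: .........
.........
.........
...<.o...
...ooo...
...oo....
.........
.........
.........
t=11: .........
.........
...^.....
...o.o...
...ooo...
...oo....
.........
.........
.........
t=12: .........
.........
...o>....
...o.o...
...ooo...
...oo....
.........
.........
.........
t=13: .........
.........
...oo....
...ovo...
...ooo...
...oo....
.........
.........
.........
t=14: .........
.........
...oo....
...<oo...
...ooo...
...oo....
.........
.........
.........
t=15: .........
.........
...oo....
....oo...
...voo...
...oo....
.........
.........
.........
t=16: .........
.........
...oo....
....oo...
....>o...
...oo....
.........
.........
.........
t=17: .........
.........
...oo....
....^o...
.....o...
...oo....
.........
.........
.........
t=18: .........
.........
...oo....
...<.o...
.....o...
...oo....
.........
.........
.........
t=19: .........
.........
...^o....
...o.o...
.....o...
...oo....
.........
.........
.........

1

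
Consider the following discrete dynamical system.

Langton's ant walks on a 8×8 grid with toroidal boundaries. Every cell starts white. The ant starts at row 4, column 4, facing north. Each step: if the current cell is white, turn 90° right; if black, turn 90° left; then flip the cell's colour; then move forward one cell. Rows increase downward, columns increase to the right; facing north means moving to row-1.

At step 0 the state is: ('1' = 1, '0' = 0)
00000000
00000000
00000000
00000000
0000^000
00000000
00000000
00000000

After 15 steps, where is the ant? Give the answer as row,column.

[0] 00000000
00000000
00000000
00000000
0000^000
00000000
00000000
00000000
[1] 00000000
00000000
00000000
00000000
00001>00
00000000
00000000
00000000
[2] 00000000
00000000
00000000
00000000
00001100
00000v00
00000000
00000000
[3] 00000000
00000000
00000000
00000000
00001100
0000<100
00000000
00000000
[4] 00000000
00000000
00000000
00000000
0000^100
00001100
00000000
00000000
[5] 00000000
00000000
00000000
00000000
000<0100
00001100
00000000
00000000
[6] 00000000
00000000
00000000
000^0000
00010100
00001100
00000000
00000000
[7] 00000000
00000000
00000000
0001>000
00010100
00001100
00000000
00000000
[8] 00000000
00000000
00000000
00011000
0001v100
00001100
00000000
00000000
[9] 00000000
00000000
00000000
00011000
000<1100
00001100
00000000
00000000
[10] 00000000
00000000
00000000
00011000
00001100
000v1100
00000000
00000000
[11] 00000000
00000000
00000000
00011000
00001100
00<11100
00000000
00000000
[12] 00000000
00000000
00000000
00011000
00^01100
00111100
00000000
00000000
[13] 00000000
00000000
00000000
00011000
001>1100
00111100
00000000
00000000
[14] 00000000
00000000
00000000
00011000
00111100
001v1100
00000000
00000000
[15] 00000000
00000000
00000000
00011000
00111100
0010>100
00000000
00000000

5,4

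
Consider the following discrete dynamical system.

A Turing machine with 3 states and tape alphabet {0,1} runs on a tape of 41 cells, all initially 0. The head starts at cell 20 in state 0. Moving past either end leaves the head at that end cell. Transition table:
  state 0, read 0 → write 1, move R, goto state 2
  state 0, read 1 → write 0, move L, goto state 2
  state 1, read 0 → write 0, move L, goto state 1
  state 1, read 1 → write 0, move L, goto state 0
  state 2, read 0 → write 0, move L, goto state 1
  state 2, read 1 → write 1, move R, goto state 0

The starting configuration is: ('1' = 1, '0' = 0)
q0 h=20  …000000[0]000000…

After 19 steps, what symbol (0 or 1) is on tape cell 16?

gen 0: q0 h=20  …000000[0]000000…
gen 1: q2 h=21  …000001[0]000000…
gen 2: q1 h=20  …000000[1]000000…
gen 3: q0 h=19  …000000[0]000000…
gen 4: q2 h=20  …000001[0]000000…
gen 5: q1 h=19  …000000[1]000000…
gen 6: q0 h=18  …000000[0]000000…
gen 7: q2 h=19  …000001[0]000000…
gen 8: q1 h=18  …000000[1]000000…
gen 9: q0 h=17  …000000[0]000000…
gen 10: q2 h=18  …000001[0]000000…
gen 11: q1 h=17  …000000[1]000000…
gen 12: q0 h=16  …000000[0]000000…
gen 13: q2 h=17  …000001[0]000000…
gen 14: q1 h=16  …000000[1]000000…
gen 15: q0 h=15  …000000[0]000000…
gen 16: q2 h=16  …000001[0]000000…
gen 17: q1 h=15  …000000[1]000000…
gen 18: q0 h=14  …000000[0]000000…
gen 19: q2 h=15  …000001[0]000000…

0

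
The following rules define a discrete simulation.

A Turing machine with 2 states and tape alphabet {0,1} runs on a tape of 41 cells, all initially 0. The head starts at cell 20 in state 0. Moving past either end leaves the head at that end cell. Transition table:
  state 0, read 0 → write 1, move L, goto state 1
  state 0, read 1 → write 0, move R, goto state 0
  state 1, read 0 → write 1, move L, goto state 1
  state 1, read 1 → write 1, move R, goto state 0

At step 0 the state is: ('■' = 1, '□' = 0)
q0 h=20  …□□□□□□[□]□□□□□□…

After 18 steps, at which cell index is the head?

step 0: q0 h=20  …□□□□□□[□]□□□□□□…
step 1: q1 h=19  …□□□□□□[□]■□□□□□…
step 2: q1 h=18  …□□□□□□[□]■■□□□□…
step 3: q1 h=17  …□□□□□□[□]■■■□□□…
step 4: q1 h=16  …□□□□□□[□]■■■■□□…
step 5: q1 h=15  …□□□□□□[□]■■■■■□…
step 6: q1 h=14  …□□□□□□[□]■■■■■■…
step 7: q1 h=13  …□□□□□□[□]■■■■■■…
step 8: q1 h=12  …□□□□□□[□]■■■■■■…
step 9: q1 h=11  …□□□□□□[□]■■■■■■…
step 10: q1 h=10  …□□□□□□[□]■■■■■■…
step 11: q1 h= 9  …□□□□□□[□]■■■■■■…
step 12: q1 h= 8  …□□□□□□[□]■■■■■■…
step 13: q1 h= 7  …□□□□□□[□]■■■■■■…
step 14: q1 h= 6  |□□□□□□[□]■■■■■■…
step 15: q1 h= 5  |□□□□□[□]■■■■■■…
step 16: q1 h= 4  |□□□□[□]■■■■■■…
step 17: q1 h= 3  |□□□[□]■■■■■■…
step 18: q1 h= 2  |□□[□]■■■■■■…

2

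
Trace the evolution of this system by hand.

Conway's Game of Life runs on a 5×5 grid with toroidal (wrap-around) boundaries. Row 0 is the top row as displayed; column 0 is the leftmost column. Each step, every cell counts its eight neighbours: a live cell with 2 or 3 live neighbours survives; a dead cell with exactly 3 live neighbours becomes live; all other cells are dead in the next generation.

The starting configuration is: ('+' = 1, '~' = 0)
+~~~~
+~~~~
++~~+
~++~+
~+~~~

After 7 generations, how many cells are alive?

[0] +~~~~
+~~~~
++~~+
~++~+
~+~~~
[1] ++~~~
~~~~~
~~+++
~~+++
~++~~
[2] +++~~
+++++
~~+~+
+~~~+
~~~~+
[3] ~~~~~
~~~~~
~~+~~
+~~~+
~~~++
[4] ~~~~~
~~~~~
~~~~~
+~~~+
+~~++
[5] ~~~~+
~~~~~
~~~~~
+~~+~
+~~+~
[6] ~~~~+
~~~~~
~~~~~
~~~~~
+~~+~
[7] ~~~~+
~~~~~
~~~~~
~~~~~
~~~~+

2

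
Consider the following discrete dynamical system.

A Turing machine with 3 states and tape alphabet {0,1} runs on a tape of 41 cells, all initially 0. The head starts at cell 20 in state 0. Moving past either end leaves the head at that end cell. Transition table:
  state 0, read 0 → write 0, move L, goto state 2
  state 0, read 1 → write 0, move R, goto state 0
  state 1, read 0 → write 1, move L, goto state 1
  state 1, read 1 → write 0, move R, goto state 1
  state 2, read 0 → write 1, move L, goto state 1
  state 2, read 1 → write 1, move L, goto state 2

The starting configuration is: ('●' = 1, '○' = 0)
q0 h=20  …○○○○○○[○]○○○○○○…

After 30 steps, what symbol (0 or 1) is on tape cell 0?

0

0) q0 h=20  …○○○○○○[○]○○○○○○…
1) q2 h=19  …○○○○○○[○]○○○○○○…
2) q1 h=18  …○○○○○○[○]●○○○○○…
3) q1 h=17  …○○○○○○[○]●●○○○○…
4) q1 h=16  …○○○○○○[○]●●●○○○…
5) q1 h=15  …○○○○○○[○]●●●●○○…
6) q1 h=14  …○○○○○○[○]●●●●●○…
7) q1 h=13  …○○○○○○[○]●●●●●●…
8) q1 h=12  …○○○○○○[○]●●●●●●…
9) q1 h=11  …○○○○○○[○]●●●●●●…
10) q1 h=10  …○○○○○○[○]●●●●●●…
11) q1 h= 9  …○○○○○○[○]●●●●●●…
12) q1 h= 8  …○○○○○○[○]●●●●●●…
13) q1 h= 7  …○○○○○○[○]●●●●●●…
14) q1 h= 6  |○○○○○○[○]●●●●●●…
15) q1 h= 5  |○○○○○[○]●●●●●●…
16) q1 h= 4  |○○○○[○]●●●●●●…
17) q1 h= 3  |○○○[○]●●●●●●…
18) q1 h= 2  |○○[○]●●●●●●…
19) q1 h= 1  |○[○]●●●●●●…
20) q1 h= 0  |[○]●●●●●●…
21) q1 h= 0  |[●]●●●●●●…
22) q1 h= 1  |○[●]●●●●●●…
23) q1 h= 2  |○○[●]●●●●●●…
24) q1 h= 3  |○○○[●]●●●●●●…
25) q1 h= 4  |○○○○[●]●●●●●●…
26) q1 h= 5  |○○○○○[●]●●●●●●…
27) q1 h= 6  |○○○○○○[●]●●●●●●…
28) q1 h= 7  …○○○○○○[●]●●●●●●…
29) q1 h= 8  …○○○○○○[●]●●●●●●…
30) q1 h= 9  …○○○○○○[●]●●●●●●…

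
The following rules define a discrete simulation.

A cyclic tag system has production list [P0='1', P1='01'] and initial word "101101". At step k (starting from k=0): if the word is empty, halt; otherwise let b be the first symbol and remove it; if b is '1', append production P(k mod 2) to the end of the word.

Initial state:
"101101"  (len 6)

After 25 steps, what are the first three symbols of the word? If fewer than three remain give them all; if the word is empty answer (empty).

step 0: "101101"  (len 6)
step 1: "011011"  (len 6)
step 2: "11011"  (len 5)
step 3: "10111"  (len 5)
step 4: "011101"  (len 6)
step 5: "11101"  (len 5)
step 6: "110101"  (len 6)
step 7: "101011"  (len 6)
step 8: "0101101"  (len 7)
step 9: "101101"  (len 6)
step 10: "0110101"  (len 7)
step 11: "110101"  (len 6)
step 12: "1010101"  (len 7)
step 13: "0101011"  (len 7)
step 14: "101011"  (len 6)
step 15: "010111"  (len 6)
step 16: "10111"  (len 5)
step 17: "01111"  (len 5)
step 18: "1111"  (len 4)
step 19: "1111"  (len 4)
step 20: "11101"  (len 5)
step 21: "11011"  (len 5)
step 22: "101101"  (len 6)
step 23: "011011"  (len 6)
step 24: "11011"  (len 5)
step 25: "10111"  (len 5)

101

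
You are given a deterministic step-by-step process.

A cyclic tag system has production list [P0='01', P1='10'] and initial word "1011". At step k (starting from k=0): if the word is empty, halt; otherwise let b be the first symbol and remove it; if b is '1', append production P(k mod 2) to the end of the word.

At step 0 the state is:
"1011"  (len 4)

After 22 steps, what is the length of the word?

6

0) "1011"  (len 4)
1) "01101"  (len 5)
2) "1101"  (len 4)
3) "10101"  (len 5)
4) "010110"  (len 6)
5) "10110"  (len 5)
6) "011010"  (len 6)
7) "11010"  (len 5)
8) "101010"  (len 6)
9) "0101001"  (len 7)
10) "101001"  (len 6)
11) "0100101"  (len 7)
12) "100101"  (len 6)
13) "0010101"  (len 7)
14) "010101"  (len 6)
15) "10101"  (len 5)
16) "010110"  (len 6)
17) "10110"  (len 5)
18) "011010"  (len 6)
19) "11010"  (len 5)
20) "101010"  (len 6)
21) "0101001"  (len 7)
22) "101001"  (len 6)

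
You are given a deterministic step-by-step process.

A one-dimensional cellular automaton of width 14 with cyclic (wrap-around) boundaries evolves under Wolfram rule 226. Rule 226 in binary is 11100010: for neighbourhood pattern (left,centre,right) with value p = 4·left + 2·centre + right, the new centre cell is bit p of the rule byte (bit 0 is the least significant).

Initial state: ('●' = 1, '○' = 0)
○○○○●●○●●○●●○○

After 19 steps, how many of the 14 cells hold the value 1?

6

t=0: ○○○○●●○●●○●●○○
t=1: ○○○●○●●○●●○●○○
t=2: ○○●○●○●●○●●○○○
t=3: ○●○●○●○●●○●○○○
t=4: ●○●○●○●○●●○○○○
t=5: ○●○●○●○●○●○○○●
t=6: ●○●○●○●○●○○○●○
t=7: ○●○●○●○●○○○●○●
t=8: ●○●○●○●○○○●○●○
t=9: ○●○●○●○○○●○●○●
t=10: ●○●○●○○○●○●○●○
t=11: ○●○●○○○●○●○●○●
t=12: ●○●○○○●○●○●○●○
t=13: ○●○○○●○●○●○●○●
t=14: ●○○○●○●○●○●○●○
t=15: ○○○●○●○●○●○●○●
t=16: ○○●○●○●○●○●○●○
t=17: ○●○●○●○●○●○●○○
t=18: ●○●○●○●○●○●○○○
t=19: ○●○●○●○●○●○○○●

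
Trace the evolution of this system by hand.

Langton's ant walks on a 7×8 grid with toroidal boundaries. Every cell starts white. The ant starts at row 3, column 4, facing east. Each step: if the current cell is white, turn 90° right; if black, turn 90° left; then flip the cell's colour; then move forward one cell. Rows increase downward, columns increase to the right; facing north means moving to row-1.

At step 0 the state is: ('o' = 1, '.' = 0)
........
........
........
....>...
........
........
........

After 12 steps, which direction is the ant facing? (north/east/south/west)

0) ........
........
........
....>...
........
........
........
1) ........
........
........
....o...
....v...
........
........
2) ........
........
........
....o...
...<o...
........
........
3) ........
........
........
...^o...
...oo...
........
........
4) ........
........
........
...o>...
...oo...
........
........
5) ........
........
....^...
...o....
...oo...
........
........
6) ........
........
....o>..
...o....
...oo...
........
........
7) ........
........
....oo..
...o.v..
...oo...
........
........
8) ........
........
....oo..
...o<o..
...oo...
........
........
9) ........
........
....^o..
...ooo..
...oo...
........
........
10) ........
........
...<.o..
...ooo..
...oo...
........
........
11) ........
...^....
...o.o..
...ooo..
...oo...
........
........
12) ........
...o>...
...o.o..
...ooo..
...oo...
........
........

east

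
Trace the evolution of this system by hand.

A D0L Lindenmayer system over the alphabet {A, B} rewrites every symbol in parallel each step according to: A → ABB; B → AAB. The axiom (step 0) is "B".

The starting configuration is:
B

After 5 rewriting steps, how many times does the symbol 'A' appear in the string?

t=0: B
t=1: AAB
t=2: ABBABBAAB
t=3: ABBAABAABABBAABAABABBABBAAB
t=4: ABBAABAABABBABBAABABBABBAABABBAABAABABBABBAABABBABBAABABBAABAABABBAABAABABBABBAAB
t=5: ABBAABAABABBABBAABABBABBAABABBAABAABABBAABAABABBABBAABABBA…BAABABBAABAABABBABBAABABBABBAABABBAABAABABBAABAABABBABBAAB  (len 243)

122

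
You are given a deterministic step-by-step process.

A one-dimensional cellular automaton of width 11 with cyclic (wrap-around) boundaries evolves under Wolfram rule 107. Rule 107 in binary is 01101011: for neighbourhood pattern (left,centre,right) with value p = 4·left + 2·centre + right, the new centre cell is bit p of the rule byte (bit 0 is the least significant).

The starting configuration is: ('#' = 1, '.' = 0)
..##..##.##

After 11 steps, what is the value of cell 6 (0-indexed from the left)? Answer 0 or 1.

0

t=0: ..##..##.##
t=1: .###.######
t=2: ##.###....#
t=3: .###.#.####
t=4: ##.##.##..#
t=5: .#######.##
t=6: ##.....####
t=7: .#.#####...
t=8: #.##...#.##
t=9: ####.##.##.
t=10: #..########
t=11: #.##.......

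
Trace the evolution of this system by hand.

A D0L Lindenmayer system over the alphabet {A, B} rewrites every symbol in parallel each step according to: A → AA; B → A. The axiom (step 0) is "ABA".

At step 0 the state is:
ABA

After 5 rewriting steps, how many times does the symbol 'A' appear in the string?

[0] ABA
[1] AAAAA
[2] AAAAAAAAAA
[3] AAAAAAAAAAAAAAAAAAAA
[4] AAAAAAAAAAAAAAAAAAAAAAAAAAAAAAAAAAAAAAAA
[5] AAAAAAAAAAAAAAAAAAAAAAAAAAAAAAAAAAAAAAAAAAAAAAAAAAAAAAAAAAAAAAAAAAAAAAAAAAAAAAAA

80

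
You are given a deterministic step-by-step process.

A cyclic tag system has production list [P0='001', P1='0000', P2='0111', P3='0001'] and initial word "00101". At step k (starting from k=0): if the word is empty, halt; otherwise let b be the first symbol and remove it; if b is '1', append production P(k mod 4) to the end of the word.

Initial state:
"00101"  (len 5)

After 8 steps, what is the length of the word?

step 0: "00101"  (len 5)
step 1: "0101"  (len 4)
step 2: "101"  (len 3)
step 3: "010111"  (len 6)
step 4: "10111"  (len 5)
step 5: "0111001"  (len 7)
step 6: "111001"  (len 6)
step 7: "110010111"  (len 9)
step 8: "100101110001"  (len 12)

12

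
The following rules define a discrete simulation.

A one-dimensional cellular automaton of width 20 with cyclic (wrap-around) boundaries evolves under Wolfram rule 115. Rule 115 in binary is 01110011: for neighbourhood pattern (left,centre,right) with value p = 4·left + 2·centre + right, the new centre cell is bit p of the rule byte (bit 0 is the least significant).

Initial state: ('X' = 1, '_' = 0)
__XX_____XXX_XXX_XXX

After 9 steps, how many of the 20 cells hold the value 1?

step 0: __XX_____XXX_XXX_XXX
step 1: XX_XXXXXX__XX__XX__X
step 2: _XX_____XXX_XXX_XXX_
step 3: X_XXXXXX__XX__XX__XX
step 4: XX_____XXX_XXX_XXX__
step 5: _XXXXXX__XX__XX__XXX
step 6: X_____XXX_XXX_XXX__X
step 7: XXXXXX__XX__XX__XXX_
step 8: _____XXX_XXX_XXX__XX
step 9: XXXXX__XX__XX__XXX_X

13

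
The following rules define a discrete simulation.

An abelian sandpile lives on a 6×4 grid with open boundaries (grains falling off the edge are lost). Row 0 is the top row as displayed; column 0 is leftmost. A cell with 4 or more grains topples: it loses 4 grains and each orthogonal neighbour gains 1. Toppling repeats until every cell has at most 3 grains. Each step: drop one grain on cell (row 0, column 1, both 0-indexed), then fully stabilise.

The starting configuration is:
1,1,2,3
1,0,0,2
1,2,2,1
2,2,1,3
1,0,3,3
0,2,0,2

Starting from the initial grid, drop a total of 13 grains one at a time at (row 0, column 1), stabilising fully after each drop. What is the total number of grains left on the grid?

t=0: 1,1,2,3
1,0,0,2
1,2,2,1
2,2,1,3
1,0,3,3
0,2,0,2
t=1: 1,2,2,3
1,0,0,2
1,2,2,1
2,2,1,3
1,0,3,3
0,2,0,2
t=2: 1,3,2,3
1,0,0,2
1,2,2,1
2,2,1,3
1,0,3,3
0,2,0,2
t=3: 2,0,3,3
1,1,0,2
1,2,2,1
2,2,1,3
1,0,3,3
0,2,0,2
t=4: 2,1,3,3
1,1,0,2
1,2,2,1
2,2,1,3
1,0,3,3
0,2,0,2
t=5: 2,2,3,3
1,1,0,2
1,2,2,1
2,2,1,3
1,0,3,3
0,2,0,2
t=6: 2,3,3,3
1,1,0,2
1,2,2,1
2,2,1,3
1,0,3,3
0,2,0,2
t=7: 3,1,1,0
1,2,1,3
1,2,2,1
2,2,1,3
1,0,3,3
0,2,0,2
t=8: 3,2,1,0
1,2,1,3
1,2,2,1
2,2,1,3
1,0,3,3
0,2,0,2
t=9: 3,3,1,0
1,2,1,3
1,2,2,1
2,2,1,3
1,0,3,3
0,2,0,2
t=10: 0,1,2,0
2,3,1,3
1,2,2,1
2,2,1,3
1,0,3,3
0,2,0,2
t=11: 0,2,2,0
2,3,1,3
1,2,2,1
2,2,1,3
1,0,3,3
0,2,0,2
t=12: 0,3,2,0
2,3,1,3
1,2,2,1
2,2,1,3
1,0,3,3
0,2,0,2
t=13: 1,1,3,0
3,0,2,3
1,3,2,1
2,2,1,3
1,0,3,3
0,2,0,2

39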